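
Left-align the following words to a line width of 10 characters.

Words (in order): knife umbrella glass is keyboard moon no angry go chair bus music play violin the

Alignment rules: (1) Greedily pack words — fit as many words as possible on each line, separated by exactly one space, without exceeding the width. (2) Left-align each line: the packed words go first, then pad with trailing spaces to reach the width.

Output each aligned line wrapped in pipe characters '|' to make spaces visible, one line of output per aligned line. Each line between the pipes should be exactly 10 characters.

Answer: |knife     |
|umbrella  |
|glass is  |
|keyboard  |
|moon no   |
|angry go  |
|chair bus |
|music play|
|violin the|

Derivation:
Line 1: ['knife'] (min_width=5, slack=5)
Line 2: ['umbrella'] (min_width=8, slack=2)
Line 3: ['glass', 'is'] (min_width=8, slack=2)
Line 4: ['keyboard'] (min_width=8, slack=2)
Line 5: ['moon', 'no'] (min_width=7, slack=3)
Line 6: ['angry', 'go'] (min_width=8, slack=2)
Line 7: ['chair', 'bus'] (min_width=9, slack=1)
Line 8: ['music', 'play'] (min_width=10, slack=0)
Line 9: ['violin', 'the'] (min_width=10, slack=0)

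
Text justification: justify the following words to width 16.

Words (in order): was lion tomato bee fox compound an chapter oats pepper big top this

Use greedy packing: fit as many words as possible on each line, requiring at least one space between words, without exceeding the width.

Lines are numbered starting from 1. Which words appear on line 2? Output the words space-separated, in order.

Answer: bee fox compound

Derivation:
Line 1: ['was', 'lion', 'tomato'] (min_width=15, slack=1)
Line 2: ['bee', 'fox', 'compound'] (min_width=16, slack=0)
Line 3: ['an', 'chapter', 'oats'] (min_width=15, slack=1)
Line 4: ['pepper', 'big', 'top'] (min_width=14, slack=2)
Line 5: ['this'] (min_width=4, slack=12)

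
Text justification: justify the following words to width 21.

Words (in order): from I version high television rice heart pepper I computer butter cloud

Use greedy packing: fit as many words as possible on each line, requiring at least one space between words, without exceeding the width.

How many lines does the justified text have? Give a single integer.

Line 1: ['from', 'I', 'version', 'high'] (min_width=19, slack=2)
Line 2: ['television', 'rice', 'heart'] (min_width=21, slack=0)
Line 3: ['pepper', 'I', 'computer'] (min_width=17, slack=4)
Line 4: ['butter', 'cloud'] (min_width=12, slack=9)
Total lines: 4

Answer: 4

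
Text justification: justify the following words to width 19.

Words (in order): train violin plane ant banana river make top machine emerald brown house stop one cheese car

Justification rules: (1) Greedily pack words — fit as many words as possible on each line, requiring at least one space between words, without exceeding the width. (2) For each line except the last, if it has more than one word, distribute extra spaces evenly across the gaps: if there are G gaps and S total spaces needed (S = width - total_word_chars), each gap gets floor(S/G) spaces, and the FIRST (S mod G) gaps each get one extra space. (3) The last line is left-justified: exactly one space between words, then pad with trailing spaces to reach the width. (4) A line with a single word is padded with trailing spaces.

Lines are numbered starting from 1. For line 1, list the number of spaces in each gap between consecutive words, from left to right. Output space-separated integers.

Answer: 2 1

Derivation:
Line 1: ['train', 'violin', 'plane'] (min_width=18, slack=1)
Line 2: ['ant', 'banana', 'river'] (min_width=16, slack=3)
Line 3: ['make', 'top', 'machine'] (min_width=16, slack=3)
Line 4: ['emerald', 'brown', 'house'] (min_width=19, slack=0)
Line 5: ['stop', 'one', 'cheese', 'car'] (min_width=19, slack=0)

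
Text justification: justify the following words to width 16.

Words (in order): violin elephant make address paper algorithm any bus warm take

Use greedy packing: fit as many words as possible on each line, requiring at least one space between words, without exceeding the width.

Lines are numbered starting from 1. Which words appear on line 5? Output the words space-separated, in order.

Answer: take

Derivation:
Line 1: ['violin', 'elephant'] (min_width=15, slack=1)
Line 2: ['make', 'address'] (min_width=12, slack=4)
Line 3: ['paper', 'algorithm'] (min_width=15, slack=1)
Line 4: ['any', 'bus', 'warm'] (min_width=12, slack=4)
Line 5: ['take'] (min_width=4, slack=12)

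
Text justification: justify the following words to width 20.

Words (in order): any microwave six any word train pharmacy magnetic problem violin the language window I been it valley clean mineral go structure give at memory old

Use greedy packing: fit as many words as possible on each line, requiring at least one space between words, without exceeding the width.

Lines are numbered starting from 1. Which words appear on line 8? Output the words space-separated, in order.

Line 1: ['any', 'microwave', 'six'] (min_width=17, slack=3)
Line 2: ['any', 'word', 'train'] (min_width=14, slack=6)
Line 3: ['pharmacy', 'magnetic'] (min_width=17, slack=3)
Line 4: ['problem', 'violin', 'the'] (min_width=18, slack=2)
Line 5: ['language', 'window', 'I'] (min_width=17, slack=3)
Line 6: ['been', 'it', 'valley', 'clean'] (min_width=20, slack=0)
Line 7: ['mineral', 'go', 'structure'] (min_width=20, slack=0)
Line 8: ['give', 'at', 'memory', 'old'] (min_width=18, slack=2)

Answer: give at memory old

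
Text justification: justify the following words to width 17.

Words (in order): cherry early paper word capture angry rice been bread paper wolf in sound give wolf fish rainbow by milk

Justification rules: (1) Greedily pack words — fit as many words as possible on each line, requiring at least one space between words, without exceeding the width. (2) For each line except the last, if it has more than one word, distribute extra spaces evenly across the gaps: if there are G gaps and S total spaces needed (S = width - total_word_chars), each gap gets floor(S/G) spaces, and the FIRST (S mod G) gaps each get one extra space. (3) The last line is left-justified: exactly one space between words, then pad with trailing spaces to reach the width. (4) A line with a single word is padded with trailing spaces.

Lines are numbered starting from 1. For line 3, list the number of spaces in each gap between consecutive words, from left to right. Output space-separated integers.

Line 1: ['cherry', 'early'] (min_width=12, slack=5)
Line 2: ['paper', 'word'] (min_width=10, slack=7)
Line 3: ['capture', 'angry'] (min_width=13, slack=4)
Line 4: ['rice', 'been', 'bread'] (min_width=15, slack=2)
Line 5: ['paper', 'wolf', 'in'] (min_width=13, slack=4)
Line 6: ['sound', 'give', 'wolf'] (min_width=15, slack=2)
Line 7: ['fish', 'rainbow', 'by'] (min_width=15, slack=2)
Line 8: ['milk'] (min_width=4, slack=13)

Answer: 5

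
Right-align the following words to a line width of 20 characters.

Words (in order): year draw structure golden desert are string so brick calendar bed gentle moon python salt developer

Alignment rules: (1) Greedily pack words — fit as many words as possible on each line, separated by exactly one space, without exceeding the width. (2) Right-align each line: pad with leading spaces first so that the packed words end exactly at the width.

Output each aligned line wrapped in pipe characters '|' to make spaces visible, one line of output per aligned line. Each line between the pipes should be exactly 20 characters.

Answer: | year draw structure|
|   golden desert are|
|     string so brick|
| calendar bed gentle|
|    moon python salt|
|           developer|

Derivation:
Line 1: ['year', 'draw', 'structure'] (min_width=19, slack=1)
Line 2: ['golden', 'desert', 'are'] (min_width=17, slack=3)
Line 3: ['string', 'so', 'brick'] (min_width=15, slack=5)
Line 4: ['calendar', 'bed', 'gentle'] (min_width=19, slack=1)
Line 5: ['moon', 'python', 'salt'] (min_width=16, slack=4)
Line 6: ['developer'] (min_width=9, slack=11)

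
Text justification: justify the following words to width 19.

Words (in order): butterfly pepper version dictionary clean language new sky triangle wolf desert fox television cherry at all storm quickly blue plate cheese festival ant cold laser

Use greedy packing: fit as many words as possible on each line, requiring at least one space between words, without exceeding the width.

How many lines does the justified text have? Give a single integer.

Line 1: ['butterfly', 'pepper'] (min_width=16, slack=3)
Line 2: ['version', 'dictionary'] (min_width=18, slack=1)
Line 3: ['clean', 'language', 'new'] (min_width=18, slack=1)
Line 4: ['sky', 'triangle', 'wolf'] (min_width=17, slack=2)
Line 5: ['desert', 'fox'] (min_width=10, slack=9)
Line 6: ['television', 'cherry'] (min_width=17, slack=2)
Line 7: ['at', 'all', 'storm'] (min_width=12, slack=7)
Line 8: ['quickly', 'blue', 'plate'] (min_width=18, slack=1)
Line 9: ['cheese', 'festival', 'ant'] (min_width=19, slack=0)
Line 10: ['cold', 'laser'] (min_width=10, slack=9)
Total lines: 10

Answer: 10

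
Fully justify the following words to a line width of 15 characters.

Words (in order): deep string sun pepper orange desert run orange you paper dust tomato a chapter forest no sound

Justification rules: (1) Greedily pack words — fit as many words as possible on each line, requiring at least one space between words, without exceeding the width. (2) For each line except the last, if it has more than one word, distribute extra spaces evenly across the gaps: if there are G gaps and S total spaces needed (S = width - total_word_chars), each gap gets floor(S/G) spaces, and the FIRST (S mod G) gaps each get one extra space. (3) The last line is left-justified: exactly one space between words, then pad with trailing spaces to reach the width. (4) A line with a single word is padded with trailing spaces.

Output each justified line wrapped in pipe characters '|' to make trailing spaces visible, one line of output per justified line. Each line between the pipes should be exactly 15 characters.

Line 1: ['deep', 'string', 'sun'] (min_width=15, slack=0)
Line 2: ['pepper', 'orange'] (min_width=13, slack=2)
Line 3: ['desert', 'run'] (min_width=10, slack=5)
Line 4: ['orange', 'you'] (min_width=10, slack=5)
Line 5: ['paper', 'dust'] (min_width=10, slack=5)
Line 6: ['tomato', 'a'] (min_width=8, slack=7)
Line 7: ['chapter', 'forest'] (min_width=14, slack=1)
Line 8: ['no', 'sound'] (min_width=8, slack=7)

Answer: |deep string sun|
|pepper   orange|
|desert      run|
|orange      you|
|paper      dust|
|tomato        a|
|chapter  forest|
|no sound       |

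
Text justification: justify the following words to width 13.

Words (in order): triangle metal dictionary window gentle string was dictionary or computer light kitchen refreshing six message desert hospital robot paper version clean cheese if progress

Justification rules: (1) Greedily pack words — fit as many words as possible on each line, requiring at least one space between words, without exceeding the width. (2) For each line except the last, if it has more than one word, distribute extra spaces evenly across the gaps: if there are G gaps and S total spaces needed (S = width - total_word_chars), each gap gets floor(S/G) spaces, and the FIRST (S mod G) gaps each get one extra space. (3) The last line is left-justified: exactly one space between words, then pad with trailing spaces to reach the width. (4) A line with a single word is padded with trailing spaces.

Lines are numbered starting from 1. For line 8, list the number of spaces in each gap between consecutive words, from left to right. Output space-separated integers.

Line 1: ['triangle'] (min_width=8, slack=5)
Line 2: ['metal'] (min_width=5, slack=8)
Line 3: ['dictionary'] (min_width=10, slack=3)
Line 4: ['window', 'gentle'] (min_width=13, slack=0)
Line 5: ['string', 'was'] (min_width=10, slack=3)
Line 6: ['dictionary', 'or'] (min_width=13, slack=0)
Line 7: ['computer'] (min_width=8, slack=5)
Line 8: ['light', 'kitchen'] (min_width=13, slack=0)
Line 9: ['refreshing'] (min_width=10, slack=3)
Line 10: ['six', 'message'] (min_width=11, slack=2)
Line 11: ['desert'] (min_width=6, slack=7)
Line 12: ['hospital'] (min_width=8, slack=5)
Line 13: ['robot', 'paper'] (min_width=11, slack=2)
Line 14: ['version', 'clean'] (min_width=13, slack=0)
Line 15: ['cheese', 'if'] (min_width=9, slack=4)
Line 16: ['progress'] (min_width=8, slack=5)

Answer: 1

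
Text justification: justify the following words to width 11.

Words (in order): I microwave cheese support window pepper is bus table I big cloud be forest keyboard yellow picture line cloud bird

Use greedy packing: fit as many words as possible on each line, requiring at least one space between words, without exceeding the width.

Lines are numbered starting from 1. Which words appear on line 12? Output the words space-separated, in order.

Line 1: ['I', 'microwave'] (min_width=11, slack=0)
Line 2: ['cheese'] (min_width=6, slack=5)
Line 3: ['support'] (min_width=7, slack=4)
Line 4: ['window'] (min_width=6, slack=5)
Line 5: ['pepper', 'is'] (min_width=9, slack=2)
Line 6: ['bus', 'table', 'I'] (min_width=11, slack=0)
Line 7: ['big', 'cloud'] (min_width=9, slack=2)
Line 8: ['be', 'forest'] (min_width=9, slack=2)
Line 9: ['keyboard'] (min_width=8, slack=3)
Line 10: ['yellow'] (min_width=6, slack=5)
Line 11: ['picture'] (min_width=7, slack=4)
Line 12: ['line', 'cloud'] (min_width=10, slack=1)
Line 13: ['bird'] (min_width=4, slack=7)

Answer: line cloud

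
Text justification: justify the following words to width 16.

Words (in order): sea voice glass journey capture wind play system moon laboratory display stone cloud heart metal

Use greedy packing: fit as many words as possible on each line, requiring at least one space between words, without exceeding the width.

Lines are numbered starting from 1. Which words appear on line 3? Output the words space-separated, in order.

Answer: wind play system

Derivation:
Line 1: ['sea', 'voice', 'glass'] (min_width=15, slack=1)
Line 2: ['journey', 'capture'] (min_width=15, slack=1)
Line 3: ['wind', 'play', 'system'] (min_width=16, slack=0)
Line 4: ['moon', 'laboratory'] (min_width=15, slack=1)
Line 5: ['display', 'stone'] (min_width=13, slack=3)
Line 6: ['cloud', 'heart'] (min_width=11, slack=5)
Line 7: ['metal'] (min_width=5, slack=11)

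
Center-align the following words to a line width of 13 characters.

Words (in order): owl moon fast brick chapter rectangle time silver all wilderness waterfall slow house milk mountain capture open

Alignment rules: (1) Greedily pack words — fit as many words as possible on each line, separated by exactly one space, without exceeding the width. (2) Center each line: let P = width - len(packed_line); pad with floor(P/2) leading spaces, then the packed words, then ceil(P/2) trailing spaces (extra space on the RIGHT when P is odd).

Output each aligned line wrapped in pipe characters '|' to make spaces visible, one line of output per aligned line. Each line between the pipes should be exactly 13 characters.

Line 1: ['owl', 'moon', 'fast'] (min_width=13, slack=0)
Line 2: ['brick', 'chapter'] (min_width=13, slack=0)
Line 3: ['rectangle'] (min_width=9, slack=4)
Line 4: ['time', 'silver'] (min_width=11, slack=2)
Line 5: ['all'] (min_width=3, slack=10)
Line 6: ['wilderness'] (min_width=10, slack=3)
Line 7: ['waterfall'] (min_width=9, slack=4)
Line 8: ['slow', 'house'] (min_width=10, slack=3)
Line 9: ['milk', 'mountain'] (min_width=13, slack=0)
Line 10: ['capture', 'open'] (min_width=12, slack=1)

Answer: |owl moon fast|
|brick chapter|
|  rectangle  |
| time silver |
|     all     |
| wilderness  |
|  waterfall  |
| slow house  |
|milk mountain|
|capture open |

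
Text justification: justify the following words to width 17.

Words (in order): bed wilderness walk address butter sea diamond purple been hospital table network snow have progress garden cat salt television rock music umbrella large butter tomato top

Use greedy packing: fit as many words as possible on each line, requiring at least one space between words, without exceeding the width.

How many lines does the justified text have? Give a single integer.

Answer: 13

Derivation:
Line 1: ['bed', 'wilderness'] (min_width=14, slack=3)
Line 2: ['walk', 'address'] (min_width=12, slack=5)
Line 3: ['butter', 'sea'] (min_width=10, slack=7)
Line 4: ['diamond', 'purple'] (min_width=14, slack=3)
Line 5: ['been', 'hospital'] (min_width=13, slack=4)
Line 6: ['table', 'network'] (min_width=13, slack=4)
Line 7: ['snow', 'have'] (min_width=9, slack=8)
Line 8: ['progress', 'garden'] (min_width=15, slack=2)
Line 9: ['cat', 'salt'] (min_width=8, slack=9)
Line 10: ['television', 'rock'] (min_width=15, slack=2)
Line 11: ['music', 'umbrella'] (min_width=14, slack=3)
Line 12: ['large', 'butter'] (min_width=12, slack=5)
Line 13: ['tomato', 'top'] (min_width=10, slack=7)
Total lines: 13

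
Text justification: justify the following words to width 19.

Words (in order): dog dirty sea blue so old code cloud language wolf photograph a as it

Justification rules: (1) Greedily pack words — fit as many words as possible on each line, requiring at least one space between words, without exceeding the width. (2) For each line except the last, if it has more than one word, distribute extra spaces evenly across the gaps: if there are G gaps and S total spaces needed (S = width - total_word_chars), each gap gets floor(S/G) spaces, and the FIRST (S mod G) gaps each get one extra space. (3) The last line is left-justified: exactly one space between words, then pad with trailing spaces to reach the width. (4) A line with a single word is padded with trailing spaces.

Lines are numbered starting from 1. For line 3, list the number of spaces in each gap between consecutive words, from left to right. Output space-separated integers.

Answer: 7

Derivation:
Line 1: ['dog', 'dirty', 'sea', 'blue'] (min_width=18, slack=1)
Line 2: ['so', 'old', 'code', 'cloud'] (min_width=17, slack=2)
Line 3: ['language', 'wolf'] (min_width=13, slack=6)
Line 4: ['photograph', 'a', 'as', 'it'] (min_width=18, slack=1)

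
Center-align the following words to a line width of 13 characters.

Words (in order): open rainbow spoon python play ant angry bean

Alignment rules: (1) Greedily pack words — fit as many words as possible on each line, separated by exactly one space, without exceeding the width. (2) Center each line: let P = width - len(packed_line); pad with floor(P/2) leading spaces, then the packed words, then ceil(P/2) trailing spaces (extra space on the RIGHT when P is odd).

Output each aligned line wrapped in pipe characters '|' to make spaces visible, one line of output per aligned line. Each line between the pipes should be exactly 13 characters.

Line 1: ['open', 'rainbow'] (min_width=12, slack=1)
Line 2: ['spoon', 'python'] (min_width=12, slack=1)
Line 3: ['play', 'ant'] (min_width=8, slack=5)
Line 4: ['angry', 'bean'] (min_width=10, slack=3)

Answer: |open rainbow |
|spoon python |
|  play ant   |
| angry bean  |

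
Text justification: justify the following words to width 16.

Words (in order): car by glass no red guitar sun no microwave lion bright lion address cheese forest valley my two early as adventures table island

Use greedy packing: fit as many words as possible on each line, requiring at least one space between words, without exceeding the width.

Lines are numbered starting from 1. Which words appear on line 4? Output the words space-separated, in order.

Answer: lion bright lion

Derivation:
Line 1: ['car', 'by', 'glass', 'no'] (min_width=15, slack=1)
Line 2: ['red', 'guitar', 'sun'] (min_width=14, slack=2)
Line 3: ['no', 'microwave'] (min_width=12, slack=4)
Line 4: ['lion', 'bright', 'lion'] (min_width=16, slack=0)
Line 5: ['address', 'cheese'] (min_width=14, slack=2)
Line 6: ['forest', 'valley', 'my'] (min_width=16, slack=0)
Line 7: ['two', 'early', 'as'] (min_width=12, slack=4)
Line 8: ['adventures', 'table'] (min_width=16, slack=0)
Line 9: ['island'] (min_width=6, slack=10)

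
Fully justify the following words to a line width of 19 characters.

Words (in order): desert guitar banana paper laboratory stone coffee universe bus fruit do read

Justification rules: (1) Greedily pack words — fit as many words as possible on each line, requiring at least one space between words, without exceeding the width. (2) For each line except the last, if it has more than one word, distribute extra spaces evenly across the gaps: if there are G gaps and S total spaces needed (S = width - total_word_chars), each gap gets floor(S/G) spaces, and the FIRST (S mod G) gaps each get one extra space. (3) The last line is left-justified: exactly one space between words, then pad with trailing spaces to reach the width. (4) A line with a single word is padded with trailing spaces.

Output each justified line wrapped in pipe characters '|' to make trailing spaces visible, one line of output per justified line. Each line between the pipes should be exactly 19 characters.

Line 1: ['desert', 'guitar'] (min_width=13, slack=6)
Line 2: ['banana', 'paper'] (min_width=12, slack=7)
Line 3: ['laboratory', 'stone'] (min_width=16, slack=3)
Line 4: ['coffee', 'universe', 'bus'] (min_width=19, slack=0)
Line 5: ['fruit', 'do', 'read'] (min_width=13, slack=6)

Answer: |desert       guitar|
|banana        paper|
|laboratory    stone|
|coffee universe bus|
|fruit do read      |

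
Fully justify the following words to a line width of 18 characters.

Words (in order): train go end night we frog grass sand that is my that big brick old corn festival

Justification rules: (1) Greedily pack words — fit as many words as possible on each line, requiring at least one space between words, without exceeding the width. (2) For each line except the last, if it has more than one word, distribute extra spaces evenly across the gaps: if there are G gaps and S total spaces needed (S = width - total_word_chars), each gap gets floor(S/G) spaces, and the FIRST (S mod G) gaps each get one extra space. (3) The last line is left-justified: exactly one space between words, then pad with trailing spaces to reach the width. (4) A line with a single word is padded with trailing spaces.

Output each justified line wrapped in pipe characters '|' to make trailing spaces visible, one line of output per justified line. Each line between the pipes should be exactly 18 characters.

Line 1: ['train', 'go', 'end', 'night'] (min_width=18, slack=0)
Line 2: ['we', 'frog', 'grass', 'sand'] (min_width=18, slack=0)
Line 3: ['that', 'is', 'my', 'that'] (min_width=15, slack=3)
Line 4: ['big', 'brick', 'old', 'corn'] (min_width=18, slack=0)
Line 5: ['festival'] (min_width=8, slack=10)

Answer: |train go end night|
|we frog grass sand|
|that  is  my  that|
|big brick old corn|
|festival          |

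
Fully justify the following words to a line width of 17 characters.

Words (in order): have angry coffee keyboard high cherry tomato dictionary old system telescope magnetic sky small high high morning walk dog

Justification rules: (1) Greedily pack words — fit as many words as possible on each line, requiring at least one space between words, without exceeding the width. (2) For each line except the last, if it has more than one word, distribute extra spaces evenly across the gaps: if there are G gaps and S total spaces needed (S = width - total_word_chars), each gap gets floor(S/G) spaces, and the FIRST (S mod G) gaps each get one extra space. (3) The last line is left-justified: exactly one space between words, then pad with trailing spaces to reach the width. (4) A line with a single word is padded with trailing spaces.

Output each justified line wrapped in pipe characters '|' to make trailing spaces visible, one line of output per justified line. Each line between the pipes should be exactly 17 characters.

Answer: |have angry coffee|
|keyboard     high|
|cherry     tomato|
|dictionary    old|
|system  telescope|
|magnetic      sky|
|small  high  high|
|morning walk dog |

Derivation:
Line 1: ['have', 'angry', 'coffee'] (min_width=17, slack=0)
Line 2: ['keyboard', 'high'] (min_width=13, slack=4)
Line 3: ['cherry', 'tomato'] (min_width=13, slack=4)
Line 4: ['dictionary', 'old'] (min_width=14, slack=3)
Line 5: ['system', 'telescope'] (min_width=16, slack=1)
Line 6: ['magnetic', 'sky'] (min_width=12, slack=5)
Line 7: ['small', 'high', 'high'] (min_width=15, slack=2)
Line 8: ['morning', 'walk', 'dog'] (min_width=16, slack=1)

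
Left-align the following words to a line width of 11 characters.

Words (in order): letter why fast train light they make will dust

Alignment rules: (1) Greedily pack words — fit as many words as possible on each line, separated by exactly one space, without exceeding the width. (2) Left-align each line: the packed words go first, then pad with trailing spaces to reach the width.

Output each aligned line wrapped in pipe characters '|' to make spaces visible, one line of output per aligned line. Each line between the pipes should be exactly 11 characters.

Answer: |letter why |
|fast train |
|light they |
|make will  |
|dust       |

Derivation:
Line 1: ['letter', 'why'] (min_width=10, slack=1)
Line 2: ['fast', 'train'] (min_width=10, slack=1)
Line 3: ['light', 'they'] (min_width=10, slack=1)
Line 4: ['make', 'will'] (min_width=9, slack=2)
Line 5: ['dust'] (min_width=4, slack=7)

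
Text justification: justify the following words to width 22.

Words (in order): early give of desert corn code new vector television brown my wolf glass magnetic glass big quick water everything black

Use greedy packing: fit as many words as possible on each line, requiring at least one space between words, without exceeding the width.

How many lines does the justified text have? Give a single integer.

Answer: 6

Derivation:
Line 1: ['early', 'give', 'of', 'desert'] (min_width=20, slack=2)
Line 2: ['corn', 'code', 'new', 'vector'] (min_width=20, slack=2)
Line 3: ['television', 'brown', 'my'] (min_width=19, slack=3)
Line 4: ['wolf', 'glass', 'magnetic'] (min_width=19, slack=3)
Line 5: ['glass', 'big', 'quick', 'water'] (min_width=21, slack=1)
Line 6: ['everything', 'black'] (min_width=16, slack=6)
Total lines: 6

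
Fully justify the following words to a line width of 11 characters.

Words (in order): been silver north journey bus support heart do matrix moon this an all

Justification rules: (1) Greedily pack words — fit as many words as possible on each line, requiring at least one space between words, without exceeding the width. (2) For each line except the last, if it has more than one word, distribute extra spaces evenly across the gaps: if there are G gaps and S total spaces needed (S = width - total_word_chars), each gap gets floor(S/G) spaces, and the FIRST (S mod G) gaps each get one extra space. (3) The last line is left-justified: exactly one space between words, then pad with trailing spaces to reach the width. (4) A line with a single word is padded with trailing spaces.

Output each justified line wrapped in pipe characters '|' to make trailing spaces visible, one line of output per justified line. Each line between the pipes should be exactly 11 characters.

Line 1: ['been', 'silver'] (min_width=11, slack=0)
Line 2: ['north'] (min_width=5, slack=6)
Line 3: ['journey', 'bus'] (min_width=11, slack=0)
Line 4: ['support'] (min_width=7, slack=4)
Line 5: ['heart', 'do'] (min_width=8, slack=3)
Line 6: ['matrix', 'moon'] (min_width=11, slack=0)
Line 7: ['this', 'an', 'all'] (min_width=11, slack=0)

Answer: |been silver|
|north      |
|journey bus|
|support    |
|heart    do|
|matrix moon|
|this an all|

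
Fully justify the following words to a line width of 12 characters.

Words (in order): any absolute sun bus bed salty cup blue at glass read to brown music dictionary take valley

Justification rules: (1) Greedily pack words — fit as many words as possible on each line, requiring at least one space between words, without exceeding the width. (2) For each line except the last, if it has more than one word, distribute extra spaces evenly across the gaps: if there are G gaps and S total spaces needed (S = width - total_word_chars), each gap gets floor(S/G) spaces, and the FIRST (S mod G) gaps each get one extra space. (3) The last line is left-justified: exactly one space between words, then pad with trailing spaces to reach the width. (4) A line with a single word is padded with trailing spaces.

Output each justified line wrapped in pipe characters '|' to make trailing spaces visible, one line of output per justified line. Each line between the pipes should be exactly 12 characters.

Answer: |any absolute|
|sun  bus bed|
|salty    cup|
|blue      at|
|glass   read|
|to     brown|
|music       |
|dictionary  |
|take valley |

Derivation:
Line 1: ['any', 'absolute'] (min_width=12, slack=0)
Line 2: ['sun', 'bus', 'bed'] (min_width=11, slack=1)
Line 3: ['salty', 'cup'] (min_width=9, slack=3)
Line 4: ['blue', 'at'] (min_width=7, slack=5)
Line 5: ['glass', 'read'] (min_width=10, slack=2)
Line 6: ['to', 'brown'] (min_width=8, slack=4)
Line 7: ['music'] (min_width=5, slack=7)
Line 8: ['dictionary'] (min_width=10, slack=2)
Line 9: ['take', 'valley'] (min_width=11, slack=1)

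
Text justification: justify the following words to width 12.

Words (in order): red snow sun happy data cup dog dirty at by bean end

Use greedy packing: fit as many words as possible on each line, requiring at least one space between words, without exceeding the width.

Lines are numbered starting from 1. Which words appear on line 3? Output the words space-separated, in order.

Line 1: ['red', 'snow', 'sun'] (min_width=12, slack=0)
Line 2: ['happy', 'data'] (min_width=10, slack=2)
Line 3: ['cup', 'dog'] (min_width=7, slack=5)
Line 4: ['dirty', 'at', 'by'] (min_width=11, slack=1)
Line 5: ['bean', 'end'] (min_width=8, slack=4)

Answer: cup dog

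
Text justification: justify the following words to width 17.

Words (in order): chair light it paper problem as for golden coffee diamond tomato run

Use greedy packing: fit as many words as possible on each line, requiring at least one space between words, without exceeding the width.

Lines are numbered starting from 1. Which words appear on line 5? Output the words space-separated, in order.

Answer: run

Derivation:
Line 1: ['chair', 'light', 'it'] (min_width=14, slack=3)
Line 2: ['paper', 'problem', 'as'] (min_width=16, slack=1)
Line 3: ['for', 'golden', 'coffee'] (min_width=17, slack=0)
Line 4: ['diamond', 'tomato'] (min_width=14, slack=3)
Line 5: ['run'] (min_width=3, slack=14)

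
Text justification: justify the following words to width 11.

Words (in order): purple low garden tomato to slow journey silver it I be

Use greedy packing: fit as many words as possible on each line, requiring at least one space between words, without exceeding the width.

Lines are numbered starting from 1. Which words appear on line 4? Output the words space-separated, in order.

Answer: slow

Derivation:
Line 1: ['purple', 'low'] (min_width=10, slack=1)
Line 2: ['garden'] (min_width=6, slack=5)
Line 3: ['tomato', 'to'] (min_width=9, slack=2)
Line 4: ['slow'] (min_width=4, slack=7)
Line 5: ['journey'] (min_width=7, slack=4)
Line 6: ['silver', 'it', 'I'] (min_width=11, slack=0)
Line 7: ['be'] (min_width=2, slack=9)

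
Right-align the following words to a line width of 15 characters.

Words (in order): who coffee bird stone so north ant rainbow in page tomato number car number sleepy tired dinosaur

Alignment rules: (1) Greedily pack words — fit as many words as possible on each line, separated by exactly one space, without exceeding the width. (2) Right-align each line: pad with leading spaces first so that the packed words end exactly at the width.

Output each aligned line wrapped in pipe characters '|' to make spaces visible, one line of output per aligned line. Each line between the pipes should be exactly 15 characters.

Line 1: ['who', 'coffee', 'bird'] (min_width=15, slack=0)
Line 2: ['stone', 'so', 'north'] (min_width=14, slack=1)
Line 3: ['ant', 'rainbow', 'in'] (min_width=14, slack=1)
Line 4: ['page', 'tomato'] (min_width=11, slack=4)
Line 5: ['number', 'car'] (min_width=10, slack=5)
Line 6: ['number', 'sleepy'] (min_width=13, slack=2)
Line 7: ['tired', 'dinosaur'] (min_width=14, slack=1)

Answer: |who coffee bird|
| stone so north|
| ant rainbow in|
|    page tomato|
|     number car|
|  number sleepy|
| tired dinosaur|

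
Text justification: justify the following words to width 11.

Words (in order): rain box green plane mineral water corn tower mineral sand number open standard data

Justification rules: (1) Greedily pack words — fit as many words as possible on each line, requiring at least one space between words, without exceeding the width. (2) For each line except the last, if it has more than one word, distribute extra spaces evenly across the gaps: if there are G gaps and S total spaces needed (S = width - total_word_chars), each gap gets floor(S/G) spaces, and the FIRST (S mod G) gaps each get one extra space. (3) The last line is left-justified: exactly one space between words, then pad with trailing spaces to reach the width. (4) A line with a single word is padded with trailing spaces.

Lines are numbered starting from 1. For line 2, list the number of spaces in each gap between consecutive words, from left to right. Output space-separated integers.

Answer: 1

Derivation:
Line 1: ['rain', 'box'] (min_width=8, slack=3)
Line 2: ['green', 'plane'] (min_width=11, slack=0)
Line 3: ['mineral'] (min_width=7, slack=4)
Line 4: ['water', 'corn'] (min_width=10, slack=1)
Line 5: ['tower'] (min_width=5, slack=6)
Line 6: ['mineral'] (min_width=7, slack=4)
Line 7: ['sand', 'number'] (min_width=11, slack=0)
Line 8: ['open'] (min_width=4, slack=7)
Line 9: ['standard'] (min_width=8, slack=3)
Line 10: ['data'] (min_width=4, slack=7)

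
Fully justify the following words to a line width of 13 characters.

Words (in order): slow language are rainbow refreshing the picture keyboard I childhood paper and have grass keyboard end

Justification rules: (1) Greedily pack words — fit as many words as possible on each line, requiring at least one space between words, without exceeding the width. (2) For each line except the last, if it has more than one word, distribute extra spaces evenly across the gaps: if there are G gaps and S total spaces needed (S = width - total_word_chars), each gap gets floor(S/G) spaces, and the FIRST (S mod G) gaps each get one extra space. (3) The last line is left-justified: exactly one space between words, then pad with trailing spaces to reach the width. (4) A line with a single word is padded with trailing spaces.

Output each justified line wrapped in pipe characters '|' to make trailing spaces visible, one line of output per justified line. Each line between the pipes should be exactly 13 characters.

Line 1: ['slow', 'language'] (min_width=13, slack=0)
Line 2: ['are', 'rainbow'] (min_width=11, slack=2)
Line 3: ['refreshing'] (min_width=10, slack=3)
Line 4: ['the', 'picture'] (min_width=11, slack=2)
Line 5: ['keyboard', 'I'] (min_width=10, slack=3)
Line 6: ['childhood'] (min_width=9, slack=4)
Line 7: ['paper', 'and'] (min_width=9, slack=4)
Line 8: ['have', 'grass'] (min_width=10, slack=3)
Line 9: ['keyboard', 'end'] (min_width=12, slack=1)

Answer: |slow language|
|are   rainbow|
|refreshing   |
|the   picture|
|keyboard    I|
|childhood    |
|paper     and|
|have    grass|
|keyboard end |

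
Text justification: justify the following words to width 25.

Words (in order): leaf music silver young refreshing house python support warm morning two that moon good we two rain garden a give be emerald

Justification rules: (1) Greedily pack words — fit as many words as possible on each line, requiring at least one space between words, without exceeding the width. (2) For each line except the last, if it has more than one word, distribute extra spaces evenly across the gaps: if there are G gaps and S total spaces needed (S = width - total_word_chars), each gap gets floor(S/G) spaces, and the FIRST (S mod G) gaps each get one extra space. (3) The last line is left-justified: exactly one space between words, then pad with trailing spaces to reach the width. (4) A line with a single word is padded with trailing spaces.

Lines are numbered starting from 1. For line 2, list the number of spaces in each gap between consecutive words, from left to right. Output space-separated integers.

Line 1: ['leaf', 'music', 'silver', 'young'] (min_width=23, slack=2)
Line 2: ['refreshing', 'house', 'python'] (min_width=23, slack=2)
Line 3: ['support', 'warm', 'morning', 'two'] (min_width=24, slack=1)
Line 4: ['that', 'moon', 'good', 'we', 'two'] (min_width=21, slack=4)
Line 5: ['rain', 'garden', 'a', 'give', 'be'] (min_width=21, slack=4)
Line 6: ['emerald'] (min_width=7, slack=18)

Answer: 2 2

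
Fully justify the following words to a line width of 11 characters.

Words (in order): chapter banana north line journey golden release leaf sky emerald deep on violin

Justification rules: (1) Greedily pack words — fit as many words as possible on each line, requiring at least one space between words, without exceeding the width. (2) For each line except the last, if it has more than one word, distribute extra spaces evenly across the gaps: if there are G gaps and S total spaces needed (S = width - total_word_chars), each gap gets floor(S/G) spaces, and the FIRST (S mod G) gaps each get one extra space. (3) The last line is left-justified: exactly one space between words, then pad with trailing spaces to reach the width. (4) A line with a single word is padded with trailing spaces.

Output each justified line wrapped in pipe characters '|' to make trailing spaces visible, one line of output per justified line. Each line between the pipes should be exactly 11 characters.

Answer: |chapter    |
|banana     |
|north  line|
|journey    |
|golden     |
|release    |
|leaf    sky|
|emerald    |
|deep     on|
|violin     |

Derivation:
Line 1: ['chapter'] (min_width=7, slack=4)
Line 2: ['banana'] (min_width=6, slack=5)
Line 3: ['north', 'line'] (min_width=10, slack=1)
Line 4: ['journey'] (min_width=7, slack=4)
Line 5: ['golden'] (min_width=6, slack=5)
Line 6: ['release'] (min_width=7, slack=4)
Line 7: ['leaf', 'sky'] (min_width=8, slack=3)
Line 8: ['emerald'] (min_width=7, slack=4)
Line 9: ['deep', 'on'] (min_width=7, slack=4)
Line 10: ['violin'] (min_width=6, slack=5)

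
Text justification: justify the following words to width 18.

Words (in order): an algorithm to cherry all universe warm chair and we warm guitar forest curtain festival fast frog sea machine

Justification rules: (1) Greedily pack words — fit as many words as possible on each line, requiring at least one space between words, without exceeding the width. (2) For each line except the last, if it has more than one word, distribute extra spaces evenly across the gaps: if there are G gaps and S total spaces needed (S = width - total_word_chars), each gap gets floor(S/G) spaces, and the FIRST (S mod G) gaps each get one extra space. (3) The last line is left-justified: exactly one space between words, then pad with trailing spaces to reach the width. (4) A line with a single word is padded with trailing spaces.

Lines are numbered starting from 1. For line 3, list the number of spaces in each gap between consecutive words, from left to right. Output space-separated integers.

Line 1: ['an', 'algorithm', 'to'] (min_width=15, slack=3)
Line 2: ['cherry', 'all'] (min_width=10, slack=8)
Line 3: ['universe', 'warm'] (min_width=13, slack=5)
Line 4: ['chair', 'and', 'we', 'warm'] (min_width=17, slack=1)
Line 5: ['guitar', 'forest'] (min_width=13, slack=5)
Line 6: ['curtain', 'festival'] (min_width=16, slack=2)
Line 7: ['fast', 'frog', 'sea'] (min_width=13, slack=5)
Line 8: ['machine'] (min_width=7, slack=11)

Answer: 6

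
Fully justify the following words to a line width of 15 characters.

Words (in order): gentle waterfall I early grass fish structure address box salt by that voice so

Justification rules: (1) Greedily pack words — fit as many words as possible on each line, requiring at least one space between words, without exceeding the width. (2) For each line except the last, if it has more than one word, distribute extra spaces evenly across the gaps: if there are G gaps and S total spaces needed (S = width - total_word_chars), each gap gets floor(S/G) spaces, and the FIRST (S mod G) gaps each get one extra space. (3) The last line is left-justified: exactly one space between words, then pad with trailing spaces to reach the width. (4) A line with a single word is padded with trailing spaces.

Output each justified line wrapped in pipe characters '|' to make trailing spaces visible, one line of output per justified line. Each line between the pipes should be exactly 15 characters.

Line 1: ['gentle'] (min_width=6, slack=9)
Line 2: ['waterfall', 'I'] (min_width=11, slack=4)
Line 3: ['early', 'grass'] (min_width=11, slack=4)
Line 4: ['fish', 'structure'] (min_width=14, slack=1)
Line 5: ['address', 'box'] (min_width=11, slack=4)
Line 6: ['salt', 'by', 'that'] (min_width=12, slack=3)
Line 7: ['voice', 'so'] (min_width=8, slack=7)

Answer: |gentle         |
|waterfall     I|
|early     grass|
|fish  structure|
|address     box|
|salt   by  that|
|voice so       |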